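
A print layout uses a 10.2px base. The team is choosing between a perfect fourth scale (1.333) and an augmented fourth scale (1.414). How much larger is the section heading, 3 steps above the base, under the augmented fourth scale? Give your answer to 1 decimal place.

Perfect fourth: 10.2 × 1.333³ = 24.160px
Augmented fourth: 10.2 × 1.414³ = 28.837px
Difference: 28.837 − 24.160 = 4.677px

4.7px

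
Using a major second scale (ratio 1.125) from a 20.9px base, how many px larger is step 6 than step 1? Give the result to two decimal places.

Step 1: 20.9 × 1.125 = 23.5125px
Step 6: 20.9 × 1.125⁶ = 42.3703px
Difference: 42.3703 − 23.5125 = 18.8578px

18.86px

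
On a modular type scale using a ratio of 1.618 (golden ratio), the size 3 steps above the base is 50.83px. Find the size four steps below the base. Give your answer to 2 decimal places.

50.83 ÷ 1.618⁷ = 50.83 ÷ 29.03017 ≈ 1.751

1.75px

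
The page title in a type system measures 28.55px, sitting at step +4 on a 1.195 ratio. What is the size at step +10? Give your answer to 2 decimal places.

28.55 × 1.195⁶ = 28.55 × 2.91211 ≈ 83.141

83.14px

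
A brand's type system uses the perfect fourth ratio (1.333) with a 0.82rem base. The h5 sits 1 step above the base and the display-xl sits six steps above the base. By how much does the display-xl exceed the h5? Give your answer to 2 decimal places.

Step 1: 0.82 × 1.333 = 1.0931rem
Step 6: 0.82 × 1.333⁶ = 4.6004rem
Difference: 4.6004 − 1.0931 = 3.5073rem

3.51rem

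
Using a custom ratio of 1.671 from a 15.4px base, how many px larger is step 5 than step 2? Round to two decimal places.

157.63px

Step 2: 15.4 × 1.671² = 43.0005px
Step 5: 15.4 × 1.671⁵ = 200.6333px
Difference: 200.6333 − 43.0005 = 157.6328px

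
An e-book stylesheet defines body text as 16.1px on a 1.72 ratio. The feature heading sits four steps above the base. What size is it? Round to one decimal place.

140.9px

16.1 × 1.72⁴ = 16.1 × 8.75213 ≈ 140.91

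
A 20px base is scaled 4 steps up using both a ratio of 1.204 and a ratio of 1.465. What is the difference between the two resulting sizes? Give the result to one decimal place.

At 1.204: 20.0 × 1.204⁴ = 42.028px
At 1.465: 20.0 × 1.465⁴ = 92.126px
Difference: 92.126 − 42.028 = 50.098px

50.1px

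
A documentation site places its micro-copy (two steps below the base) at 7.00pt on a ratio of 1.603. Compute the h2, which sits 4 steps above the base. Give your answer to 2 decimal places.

The gap is 4 − (-2) = 6 steps, so the factor is 1.603^6.
7.00 × 1.603⁶ = 7.00 × 16.96685 ≈ 118.768

118.77pt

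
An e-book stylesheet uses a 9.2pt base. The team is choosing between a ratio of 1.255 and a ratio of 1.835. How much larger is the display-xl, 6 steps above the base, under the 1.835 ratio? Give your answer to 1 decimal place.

At 1.255: 9.2 × 1.255⁶ = 35.946pt
At 1.835: 9.2 × 1.835⁶ = 351.240pt
Difference: 351.240 − 35.946 = 315.294pt

315.3pt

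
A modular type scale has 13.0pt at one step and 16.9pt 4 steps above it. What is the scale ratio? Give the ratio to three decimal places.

The ratio satisfies 13.0 × r⁴ = 16.9, so r = (16.9 / 13.0)^(1/4).
r = 1.3000^(1/4) ≈ 1.0678

1.068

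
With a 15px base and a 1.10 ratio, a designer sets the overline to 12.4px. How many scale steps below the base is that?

2

1.10ⁿ = 15 / 12.4 = 1.2097
n = ln(1.2097) / ln(1.10) = 0.1904 / 0.0953 ≈ 2.00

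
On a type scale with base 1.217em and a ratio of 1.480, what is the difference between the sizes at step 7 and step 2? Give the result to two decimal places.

Step 2: 1.217 × 1.480² = 2.6657em
Step 7: 1.217 × 1.480⁷ = 18.9288em
Difference: 18.9288 − 2.6657 = 16.2631em

16.26em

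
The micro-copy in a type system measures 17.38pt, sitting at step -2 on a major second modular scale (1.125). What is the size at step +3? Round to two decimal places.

31.32pt

The gap is 3 − (-2) = 5 steps, so the factor is 1.125^5.
17.38 × 1.125⁵ = 17.38 × 1.80203 ≈ 31.319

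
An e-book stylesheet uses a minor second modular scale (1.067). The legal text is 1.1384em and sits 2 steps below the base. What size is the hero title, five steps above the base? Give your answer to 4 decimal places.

The gap is 5 − (-2) = 7 steps, so the factor is 1.067^7.
1.1384 × 1.067⁷ = 1.1384 × 1.57453 ≈ 1.7924

1.7924em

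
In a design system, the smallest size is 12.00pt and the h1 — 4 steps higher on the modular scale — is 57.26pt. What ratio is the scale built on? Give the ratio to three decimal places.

The ratio satisfies 12.00 × r⁴ = 57.26, so r = (57.26 / 12.00)^(1/4).
r = 4.7717^(1/4) ≈ 1.4780

1.478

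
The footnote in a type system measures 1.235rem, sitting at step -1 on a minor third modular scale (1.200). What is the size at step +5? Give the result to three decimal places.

3.688rem

Moving from step -1 to step +5 is 6 steps up, so multiply by r⁶.
1.235 × 1.200⁶ = 1.235 × 2.98598 ≈ 3.688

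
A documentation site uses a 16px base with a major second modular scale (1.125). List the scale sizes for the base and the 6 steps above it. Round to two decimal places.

Step 0: 16px
Step 1: 16.0 × 1.125 = 18.00
Step 2: 16.0 × 1.125² = 20.25
Step 3: 16.0 × 1.125³ = 22.78
Step 4: 16.0 × 1.125⁴ = 25.63
Step 5: 16.0 × 1.125⁵ = 28.83
Step 6: 16.0 × 1.125⁶ = 32.44

16.00px, 18.00px, 20.25px, 22.78px, 25.63px, 28.83px, 32.44px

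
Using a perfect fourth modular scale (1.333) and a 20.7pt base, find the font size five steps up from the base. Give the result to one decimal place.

87.1pt

20.7 × 1.333⁵ = 20.7 × 4.20873 ≈ 87.12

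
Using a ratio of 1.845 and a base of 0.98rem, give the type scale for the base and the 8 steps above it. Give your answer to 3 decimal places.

0.980rem, 1.808rem, 3.336rem, 6.155rem, 11.356rem, 20.951rem, 38.655rem, 71.318rem, 131.582rem

Step 0: 0.98rem
Step 1: 0.98 × 1.845 = 1.808
Step 2: 0.98 × 1.845² = 3.336
Step 3: 0.98 × 1.845³ = 6.155
Step 4: 0.98 × 1.845⁴ = 11.356
Step 5: 0.98 × 1.845⁵ = 20.951
Step 6: 0.98 × 1.845⁶ = 38.655
Step 7: 0.98 × 1.845⁷ = 71.318
Step 8: 0.98 × 1.845⁸ = 131.582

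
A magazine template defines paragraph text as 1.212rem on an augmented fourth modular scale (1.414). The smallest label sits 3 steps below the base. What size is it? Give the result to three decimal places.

0.429rem

A modular type scale is a geometric sequence: sizeₙ = base × rⁿ.
1.212 ÷ 1.414³ = 1.212 ÷ 2.82715 ≈ 0.429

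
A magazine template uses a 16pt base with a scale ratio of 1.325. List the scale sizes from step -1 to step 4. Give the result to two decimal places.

Step -1: 16.0 ÷ 1.325 = 12.08
Step 0: 16pt
Step 1: 16.0 × 1.325 = 21.20
Step 2: 16.0 × 1.325² = 28.09
Step 3: 16.0 × 1.325³ = 37.22
Step 4: 16.0 × 1.325⁴ = 49.32

12.08pt, 16.00pt, 21.20pt, 28.09pt, 37.22pt, 49.32pt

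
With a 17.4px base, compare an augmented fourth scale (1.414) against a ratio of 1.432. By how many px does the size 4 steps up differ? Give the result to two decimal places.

Augmented fourth: 17.4 × 1.414⁴ = 69.5580px
At 1.432: 17.4 × 1.432⁴ = 73.1680px
Difference: 73.1680 − 69.5580 = 3.6100px

3.61px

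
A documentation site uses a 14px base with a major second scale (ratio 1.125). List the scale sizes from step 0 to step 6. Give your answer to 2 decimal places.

14.00px, 15.75px, 17.72px, 19.93px, 22.43px, 25.23px, 28.38px

Step 0: 14px
Step 1: 14.0 × 1.125 = 15.75
Step 2: 14.0 × 1.125² = 17.72
Step 3: 14.0 × 1.125³ = 19.93
Step 4: 14.0 × 1.125⁴ = 22.43
Step 5: 14.0 × 1.125⁵ = 25.23
Step 6: 14.0 × 1.125⁶ = 28.38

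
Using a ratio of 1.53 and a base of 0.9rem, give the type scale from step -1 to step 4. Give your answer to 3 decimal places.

Step -1: 0.9 ÷ 1.53 = 0.588
Step 0: 0.9rem
Step 1: 0.9 × 1.53 = 1.377
Step 2: 0.9 × 1.53² = 2.107
Step 3: 0.9 × 1.53³ = 3.223
Step 4: 0.9 × 1.53⁴ = 4.932

0.588rem, 0.900rem, 1.377rem, 2.107rem, 3.223rem, 4.932rem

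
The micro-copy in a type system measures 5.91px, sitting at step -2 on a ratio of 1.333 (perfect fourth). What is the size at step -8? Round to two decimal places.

1.05px

The gap is -8 − (-2) = -6 steps, so the factor is 1.333^-6.
5.91 ÷ 1.333⁶ = 5.91 ÷ 5.61023 ≈ 1.053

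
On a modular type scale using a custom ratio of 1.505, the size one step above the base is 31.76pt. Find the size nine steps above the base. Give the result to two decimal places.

31.76 × 1.505⁸ = 31.76 × 26.32037 ≈ 835.935

835.93pt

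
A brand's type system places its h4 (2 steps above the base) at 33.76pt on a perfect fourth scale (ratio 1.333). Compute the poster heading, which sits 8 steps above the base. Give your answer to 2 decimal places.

33.76 × 1.333⁶ = 33.76 × 5.61023 ≈ 189.401

189.40pt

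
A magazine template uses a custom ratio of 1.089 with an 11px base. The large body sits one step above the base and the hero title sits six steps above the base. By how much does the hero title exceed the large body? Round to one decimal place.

6.4px

Step 1: 11.0 × 1.089 = 11.979px
Step 6: 11.0 × 1.089⁶ = 18.347px
Difference: 18.347 − 11.979 = 6.368px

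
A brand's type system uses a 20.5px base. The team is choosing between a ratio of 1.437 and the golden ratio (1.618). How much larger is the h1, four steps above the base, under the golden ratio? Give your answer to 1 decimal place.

At 1.437: 20.5 × 1.437⁴ = 87.414px
Golden ratio: 20.5 × 1.618⁴ = 140.497px
Difference: 140.497 − 87.414 = 53.083px

53.1px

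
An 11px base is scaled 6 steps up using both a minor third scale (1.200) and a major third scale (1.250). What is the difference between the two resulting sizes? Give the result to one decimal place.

Minor third: 11.0 × 1.200⁶ = 32.846px
Major third: 11.0 × 1.250⁶ = 41.962px
Difference: 41.962 − 32.846 = 9.116px

9.1px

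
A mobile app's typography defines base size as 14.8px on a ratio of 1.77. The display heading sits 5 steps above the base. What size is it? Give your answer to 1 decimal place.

14.8 × 1.77⁵ = 14.8 × 17.37266 ≈ 257.12

257.1px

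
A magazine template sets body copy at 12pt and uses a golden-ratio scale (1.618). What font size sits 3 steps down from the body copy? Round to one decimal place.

2.8pt

12.0 ÷ 1.618³ = 12.0 ÷ 4.23580 ≈ 2.83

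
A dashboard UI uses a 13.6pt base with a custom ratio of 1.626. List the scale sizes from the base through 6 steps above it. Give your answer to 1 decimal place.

13.6pt, 22.1pt, 36.0pt, 58.5pt, 95.1pt, 154.6pt, 251.3pt

Step 0: 13.6pt
Step 1: 13.6 × 1.626 = 22.1
Step 2: 13.6 × 1.626² = 36.0
Step 3: 13.6 × 1.626³ = 58.5
Step 4: 13.6 × 1.626⁴ = 95.1
Step 5: 13.6 × 1.626⁵ = 154.6
Step 6: 13.6 × 1.626⁶ = 251.3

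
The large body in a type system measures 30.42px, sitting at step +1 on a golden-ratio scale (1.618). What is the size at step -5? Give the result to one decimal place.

30.42 ÷ 1.618⁶ = 30.42 ÷ 17.94201 ≈ 1.695

1.7px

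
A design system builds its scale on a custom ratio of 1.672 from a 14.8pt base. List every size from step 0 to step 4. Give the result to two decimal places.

14.80pt, 24.75pt, 41.37pt, 69.18pt, 115.67pt

Step 0: 14.8pt
Step 1: 14.8 × 1.672 = 24.75
Step 2: 14.8 × 1.672² = 41.37
Step 3: 14.8 × 1.672³ = 69.18
Step 4: 14.8 × 1.672⁴ = 115.67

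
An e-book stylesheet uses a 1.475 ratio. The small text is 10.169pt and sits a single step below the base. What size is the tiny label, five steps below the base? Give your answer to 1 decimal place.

2.1pt

Moving from step -1 to step -5 is 4 steps down, so divide by r⁴.
10.169 ÷ 1.475⁴ = 10.169 ÷ 4.73334 ≈ 2.148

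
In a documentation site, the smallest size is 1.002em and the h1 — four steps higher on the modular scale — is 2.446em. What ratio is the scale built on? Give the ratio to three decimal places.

1.250

The ratio satisfies 1.002 × r⁴ = 2.446, so r = (2.446 / 1.002)^(1/4).
r = 2.4411^(1/4) ≈ 1.2500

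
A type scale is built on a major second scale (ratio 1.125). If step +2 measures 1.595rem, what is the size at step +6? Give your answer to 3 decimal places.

1.595 × 1.125⁴ = 1.595 × 1.60181 ≈ 2.555

2.555rem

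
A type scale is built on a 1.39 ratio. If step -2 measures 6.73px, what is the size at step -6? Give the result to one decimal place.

1.8px

6.73 ÷ 1.39⁴ = 6.73 ÷ 3.73301 ≈ 1.803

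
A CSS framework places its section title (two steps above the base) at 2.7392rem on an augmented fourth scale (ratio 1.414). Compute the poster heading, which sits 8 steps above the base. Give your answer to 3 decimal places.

2.7392 × 1.414⁶ = 2.7392 × 7.99275 ≈ 21.894

21.894rem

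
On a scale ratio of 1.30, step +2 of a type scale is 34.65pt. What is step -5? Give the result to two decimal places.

Moving from step +2 to step -5 is 7 steps down, so divide by r⁷.
34.65 ÷ 1.30⁷ = 34.65 ÷ 6.27485 ≈ 5.522

5.52pt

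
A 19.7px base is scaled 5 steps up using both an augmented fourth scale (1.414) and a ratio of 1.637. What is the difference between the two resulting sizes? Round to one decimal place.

Augmented fourth: 19.7 × 1.414⁵ = 111.356px
At 1.637: 19.7 × 1.637⁵ = 231.585px
Difference: 231.585 − 111.356 = 120.229px

120.2px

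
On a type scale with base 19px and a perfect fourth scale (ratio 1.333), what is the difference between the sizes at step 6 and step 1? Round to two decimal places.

81.27px

Step 1: 19.0 × 1.333 = 25.3270px
Step 6: 19.0 × 1.333⁶ = 106.5944px
Difference: 106.5944 − 25.3270 = 81.2674px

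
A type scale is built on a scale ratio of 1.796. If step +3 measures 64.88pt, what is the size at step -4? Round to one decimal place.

1.1pt

The gap is -4 − (3) = -7 steps, so the factor is 1.796^-7.
64.88 ÷ 1.796⁷ = 64.88 ÷ 60.27599 ≈ 1.076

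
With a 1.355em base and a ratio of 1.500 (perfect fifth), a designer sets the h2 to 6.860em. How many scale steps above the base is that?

1.500ⁿ = 6.860 / 1.355 = 5.0627
n = ln(5.0627) / ln(1.500) = 1.6219 / 0.4055 ≈ 4.00

4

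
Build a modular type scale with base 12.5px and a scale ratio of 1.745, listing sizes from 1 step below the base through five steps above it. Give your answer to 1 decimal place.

7.2px, 12.5px, 21.8px, 38.1px, 66.4px, 115.9px, 202.2px

Step -1: 12.5 ÷ 1.745 = 7.2
Step 0: 12.5px
Step 1: 12.5 × 1.745 = 21.8
Step 2: 12.5 × 1.745² = 38.1
Step 3: 12.5 × 1.745³ = 66.4
Step 4: 12.5 × 1.745⁴ = 115.9
Step 5: 12.5 × 1.745⁵ = 202.2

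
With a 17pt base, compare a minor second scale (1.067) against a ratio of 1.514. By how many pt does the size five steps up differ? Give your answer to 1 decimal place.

111.7pt

Minor second: 17.0 × 1.067⁵ = 23.511pt
At 1.514: 17.0 × 1.514⁵ = 135.232pt
Difference: 135.232 − 23.511 = 111.721pt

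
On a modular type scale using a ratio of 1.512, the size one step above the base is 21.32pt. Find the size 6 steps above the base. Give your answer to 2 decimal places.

Moving from step +1 to step +6 is 5 steps up, so multiply by r⁵.
21.32 × 1.512⁵ = 21.32 × 7.90240 ≈ 168.479

168.48pt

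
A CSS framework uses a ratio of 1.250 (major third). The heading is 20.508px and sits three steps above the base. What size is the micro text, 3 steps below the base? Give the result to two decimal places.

20.508 ÷ 1.250⁶ = 20.508 ÷ 3.81470 ≈ 5.376

5.38px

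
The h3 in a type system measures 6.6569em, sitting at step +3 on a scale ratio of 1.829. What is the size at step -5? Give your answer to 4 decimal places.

Moving from step +3 to step -5 is 8 steps down, so divide by r⁸.
6.6569 ÷ 1.829⁸ = 6.6569 ÷ 125.23036 ≈ 0.0532

0.0532em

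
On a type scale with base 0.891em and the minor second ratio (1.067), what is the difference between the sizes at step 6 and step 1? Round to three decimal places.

0.364em

Step 1: 0.891 × 1.067 = 0.95070em
Step 6: 0.891 × 1.067⁶ = 1.31481em
Difference: 1.31481 − 0.95070 = 0.36411em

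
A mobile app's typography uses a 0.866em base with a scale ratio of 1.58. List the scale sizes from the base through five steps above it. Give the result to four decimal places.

0.8660em, 1.3683em, 2.1619em, 3.4158em, 5.3969em, 8.5271em

Step 0: 0.866em
Step 1: 0.866 × 1.58 = 1.3683
Step 2: 0.866 × 1.58² = 2.1619
Step 3: 0.866 × 1.58³ = 3.4158
Step 4: 0.866 × 1.58⁴ = 5.3969
Step 5: 0.866 × 1.58⁵ = 8.5271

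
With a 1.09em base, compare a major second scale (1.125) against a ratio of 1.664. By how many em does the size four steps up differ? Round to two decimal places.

Major second: 1.09 × 1.125⁴ = 1.7460em
At 1.664: 1.09 × 1.664⁴ = 8.3568em
Difference: 8.3568 − 1.7460 = 6.6108em

6.61em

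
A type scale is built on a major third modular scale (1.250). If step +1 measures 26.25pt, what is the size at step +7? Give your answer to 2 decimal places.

The gap is 7 − (1) = 6 steps, so the factor is 1.250^6.
26.25 × 1.250⁶ = 26.25 × 3.81470 ≈ 100.136

100.14pt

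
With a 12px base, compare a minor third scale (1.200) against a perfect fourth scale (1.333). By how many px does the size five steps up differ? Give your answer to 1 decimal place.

Minor third: 12.0 × 1.200⁵ = 29.860px
Perfect fourth: 12.0 × 1.333⁵ = 50.505px
Difference: 50.505 − 29.860 = 20.645px

20.6px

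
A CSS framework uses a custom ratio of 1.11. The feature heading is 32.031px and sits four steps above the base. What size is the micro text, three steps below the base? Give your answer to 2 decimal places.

15.43px

32.031 ÷ 1.11⁷ = 32.031 ÷ 2.07616 ≈ 15.428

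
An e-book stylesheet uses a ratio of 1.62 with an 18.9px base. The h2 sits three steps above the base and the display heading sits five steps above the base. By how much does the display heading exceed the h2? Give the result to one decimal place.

Step 3: 18.9 × 1.62³ = 80.354px
Step 5: 18.9 × 1.62⁵ = 210.881px
Difference: 210.881 − 80.354 = 130.527px

130.5px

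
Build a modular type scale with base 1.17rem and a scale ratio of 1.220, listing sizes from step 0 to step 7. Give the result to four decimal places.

1.1700rem, 1.4274rem, 1.7414rem, 2.1245rem, 2.5919rem, 3.1622rem, 3.8578rem, 4.7066rem

Step 0: 1.17rem
Step 1: 1.17 × 1.220 = 1.4274
Step 2: 1.17 × 1.220² = 1.7414
Step 3: 1.17 × 1.220³ = 2.1245
Step 4: 1.17 × 1.220⁴ = 2.5919
Step 5: 1.17 × 1.220⁵ = 3.1622
Step 6: 1.17 × 1.220⁶ = 3.8578
Step 7: 1.17 × 1.220⁷ = 4.7066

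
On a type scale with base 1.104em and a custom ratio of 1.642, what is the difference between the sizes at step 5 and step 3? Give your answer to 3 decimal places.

8.290em

Step 3: 1.104 × 1.642³ = 4.88752em
Step 5: 1.104 × 1.642⁵ = 13.17755em
Difference: 13.17755 − 4.88752 = 8.29003em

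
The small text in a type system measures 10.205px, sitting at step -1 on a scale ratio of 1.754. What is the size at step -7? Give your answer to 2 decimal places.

10.205 ÷ 1.754⁶ = 10.205 ÷ 29.11907 ≈ 0.350

0.35px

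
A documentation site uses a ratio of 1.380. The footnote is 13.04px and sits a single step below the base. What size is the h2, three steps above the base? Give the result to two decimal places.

The gap is 3 − (-1) = 4 steps, so the factor is 1.380^4.
13.04 × 1.380⁴ = 13.04 × 3.62674 ≈ 47.293

47.29px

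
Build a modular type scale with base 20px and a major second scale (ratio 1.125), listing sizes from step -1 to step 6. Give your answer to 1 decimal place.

Step -1: 20.0 ÷ 1.125 = 17.8
Step 0: 20px
Step 1: 20.0 × 1.125 = 22.5
Step 2: 20.0 × 1.125² = 25.3
Step 3: 20.0 × 1.125³ = 28.5
Step 4: 20.0 × 1.125⁴ = 32.0
Step 5: 20.0 × 1.125⁵ = 36.0
Step 6: 20.0 × 1.125⁶ = 40.5

17.8px, 20.0px, 22.5px, 25.3px, 28.5px, 32.0px, 36.0px, 40.5px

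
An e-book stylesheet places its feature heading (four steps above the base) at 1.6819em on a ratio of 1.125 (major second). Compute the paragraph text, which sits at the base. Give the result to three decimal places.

1.6819 ÷ 1.125⁴ = 1.6819 ÷ 1.60181 ≈ 1.050

1.050em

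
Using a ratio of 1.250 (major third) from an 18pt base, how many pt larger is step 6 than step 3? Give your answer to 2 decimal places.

Step 3: 18.0 × 1.250³ = 35.1562pt
Step 6: 18.0 × 1.250⁶ = 68.6646pt
Difference: 68.6646 − 35.1562 = 33.5084pt

33.51pt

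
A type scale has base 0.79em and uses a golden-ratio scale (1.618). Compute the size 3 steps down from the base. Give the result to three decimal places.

0.79 ÷ 1.618³ = 0.79 ÷ 4.23580 ≈ 0.187

0.187em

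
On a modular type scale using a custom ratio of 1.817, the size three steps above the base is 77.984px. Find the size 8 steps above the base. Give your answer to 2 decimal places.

1544.47px

77.984 × 1.817⁵ = 77.984 × 19.80499 ≈ 1544.472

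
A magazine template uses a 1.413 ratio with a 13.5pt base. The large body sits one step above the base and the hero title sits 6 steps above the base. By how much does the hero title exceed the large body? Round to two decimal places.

Step 1: 13.5 × 1.413 = 19.0755pt
Step 6: 13.5 × 1.413⁶ = 107.4451pt
Difference: 107.4451 − 19.0755 = 88.3696pt

88.37pt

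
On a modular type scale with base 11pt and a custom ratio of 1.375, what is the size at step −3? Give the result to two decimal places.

4.23pt

11.0 ÷ 1.375³ = 11.0 ÷ 2.59961 ≈ 4.23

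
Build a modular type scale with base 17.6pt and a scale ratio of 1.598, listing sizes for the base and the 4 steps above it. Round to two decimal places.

17.60pt, 28.12pt, 44.94pt, 71.82pt, 114.77pt

Step 0: 17.6pt
Step 1: 17.6 × 1.598 = 28.12
Step 2: 17.6 × 1.598² = 44.94
Step 3: 17.6 × 1.598³ = 71.82
Step 4: 17.6 × 1.598⁴ = 114.77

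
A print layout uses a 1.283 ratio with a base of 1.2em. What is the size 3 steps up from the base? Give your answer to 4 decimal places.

Every step multiplies by the scale ratio.
1.2 × 1.283³ = 1.2 × 2.11193 ≈ 2.5343

2.5343em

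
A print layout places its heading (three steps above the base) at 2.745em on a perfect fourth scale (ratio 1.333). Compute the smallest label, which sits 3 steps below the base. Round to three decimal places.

Moving from step +3 to step -3 is 6 steps down, so divide by r⁶.
2.745 ÷ 1.333⁶ = 2.745 ÷ 5.61023 ≈ 0.489

0.489em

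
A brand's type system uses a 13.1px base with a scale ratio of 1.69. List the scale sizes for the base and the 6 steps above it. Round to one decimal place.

13.1px, 22.1px, 37.4px, 63.2px, 106.9px, 180.6px, 305.2px

Step 0: 13.1px
Step 1: 13.1 × 1.69 = 22.1
Step 2: 13.1 × 1.69² = 37.4
Step 3: 13.1 × 1.69³ = 63.2
Step 4: 13.1 × 1.69⁴ = 106.9
Step 5: 13.1 × 1.69⁵ = 180.6
Step 6: 13.1 × 1.69⁶ = 305.2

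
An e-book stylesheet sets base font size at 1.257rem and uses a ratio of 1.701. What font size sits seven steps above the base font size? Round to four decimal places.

51.7923rem

Each step on a modular scale multiplies by the ratio, so the size n steps from the base is base × ratioⁿ.
1.257 × 1.701⁷ = 1.257 × 41.20313 ≈ 51.7923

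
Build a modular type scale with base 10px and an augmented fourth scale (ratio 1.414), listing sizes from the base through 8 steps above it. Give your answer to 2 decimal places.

10.00px, 14.14px, 19.99px, 28.27px, 39.98px, 56.53px, 79.93px, 113.02px, 159.81px

Step 0: 10px
Step 1: 10.0 × 1.414 = 14.14
Step 2: 10.0 × 1.414² = 19.99
Step 3: 10.0 × 1.414³ = 28.27
Step 4: 10.0 × 1.414⁴ = 39.98
Step 5: 10.0 × 1.414⁵ = 56.53
Step 6: 10.0 × 1.414⁶ = 79.93
Step 7: 10.0 × 1.414⁷ = 113.02
Step 8: 10.0 × 1.414⁸ = 159.81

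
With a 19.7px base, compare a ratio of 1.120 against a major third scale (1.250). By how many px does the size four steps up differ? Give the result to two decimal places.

At 1.120: 19.7 × 1.120⁴ = 30.9983px
Major third: 19.7 × 1.250⁴ = 48.0957px
Difference: 48.0957 − 30.9983 = 17.0974px

17.10px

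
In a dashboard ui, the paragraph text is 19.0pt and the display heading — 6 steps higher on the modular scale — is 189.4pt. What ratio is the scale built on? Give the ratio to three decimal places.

1.467

r⁶ = 189.4 / 19.0, so r = (189.4/19.0)^(1/6).
r = 9.9684^(1/6) ≈ 1.4670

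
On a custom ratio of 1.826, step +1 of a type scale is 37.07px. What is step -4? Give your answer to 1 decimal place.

37.07 ÷ 1.826⁵ = 37.07 ÷ 20.30037 ≈ 1.826

1.8px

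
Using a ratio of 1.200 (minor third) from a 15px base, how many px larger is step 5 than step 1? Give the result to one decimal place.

Step 1: 15.0 × 1.200 = 18.000px
Step 5: 15.0 × 1.200⁵ = 37.325px
Difference: 37.325 − 18.000 = 19.325px

19.3px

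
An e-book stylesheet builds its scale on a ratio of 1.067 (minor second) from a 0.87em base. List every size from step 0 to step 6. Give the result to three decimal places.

Step 0: 0.87em
Step 1: 0.87 × 1.067 = 0.928
Step 2: 0.87 × 1.067² = 0.990
Step 3: 0.87 × 1.067³ = 1.057
Step 4: 0.87 × 1.067⁴ = 1.128
Step 5: 0.87 × 1.067⁵ = 1.203
Step 6: 0.87 × 1.067⁶ = 1.284

0.870em, 0.928em, 0.990em, 1.057em, 1.128em, 1.203em, 1.284em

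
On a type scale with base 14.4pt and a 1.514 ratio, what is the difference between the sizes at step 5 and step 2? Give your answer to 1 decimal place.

Step 2: 14.4 × 1.514² = 33.008pt
Step 5: 14.4 × 1.514⁵ = 114.549pt
Difference: 114.549 − 33.008 = 81.541pt

81.5pt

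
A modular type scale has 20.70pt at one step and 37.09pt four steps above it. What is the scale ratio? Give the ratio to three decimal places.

1.157

The ratio satisfies 20.70 × r⁴ = 37.09, so r = (37.09 / 20.70)^(1/4).
r = 1.7918^(1/4) ≈ 1.1570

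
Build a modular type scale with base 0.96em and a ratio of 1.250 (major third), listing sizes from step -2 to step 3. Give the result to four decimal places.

Step -2: 0.96 ÷ 1.250² = 0.6144
Step -1: 0.96 ÷ 1.250 = 0.7680
Step 0: 0.96em
Step 1: 0.96 × 1.250 = 1.2000
Step 2: 0.96 × 1.250² = 1.5000
Step 3: 0.96 × 1.250³ = 1.8750

0.6144em, 0.7680em, 0.9600em, 1.2000em, 1.5000em, 1.8750em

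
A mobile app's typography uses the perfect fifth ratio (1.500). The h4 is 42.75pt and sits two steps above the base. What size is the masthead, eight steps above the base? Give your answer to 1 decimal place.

486.9pt

42.75 × 1.500⁶ = 42.75 × 11.39062 ≈ 486.949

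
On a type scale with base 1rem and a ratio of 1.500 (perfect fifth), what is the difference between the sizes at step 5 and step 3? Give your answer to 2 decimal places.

Step 3: 1.0 × 1.500³ = 3.3750rem
Step 5: 1.0 × 1.500⁵ = 7.5938rem
Difference: 7.5938 − 3.3750 = 4.2188rem

4.22rem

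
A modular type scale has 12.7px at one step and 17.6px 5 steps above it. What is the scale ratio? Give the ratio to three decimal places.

1.067

The ratio satisfies 12.7 × r⁵ = 17.6, so r = (17.6 / 12.7)^(1/5).
r = 1.3858^(1/5) ≈ 1.0674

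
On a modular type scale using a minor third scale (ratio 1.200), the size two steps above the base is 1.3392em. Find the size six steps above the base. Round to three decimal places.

The gap is 6 − (2) = 4 steps, so the factor is 1.200^4.
1.3392 × 1.200⁴ = 1.3392 × 2.07360 ≈ 2.777

2.777em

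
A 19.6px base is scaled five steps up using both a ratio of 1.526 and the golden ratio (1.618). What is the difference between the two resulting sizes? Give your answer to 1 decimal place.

At 1.526: 19.6 × 1.526⁵ = 162.192px
Golden ratio: 19.6 × 1.618⁵ = 217.345px
Difference: 217.345 − 162.192 = 55.153px

55.2px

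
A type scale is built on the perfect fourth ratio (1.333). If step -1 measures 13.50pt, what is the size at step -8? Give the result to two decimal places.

The gap is -8 − (-1) = -7 steps, so the factor is 1.333^-7.
13.50 ÷ 1.333⁷ = 13.50 ÷ 7.47844 ≈ 1.805

1.81pt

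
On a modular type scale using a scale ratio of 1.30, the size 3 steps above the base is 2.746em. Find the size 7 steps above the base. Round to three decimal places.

2.746 × 1.30⁴ = 2.746 × 2.85610 ≈ 7.843

7.843em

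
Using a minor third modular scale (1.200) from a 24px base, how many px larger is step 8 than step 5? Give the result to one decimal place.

43.5px

Step 5: 24.0 × 1.200⁵ = 59.720px
Step 8: 24.0 × 1.200⁸ = 103.196px
Difference: 103.196 − 59.720 = 43.476px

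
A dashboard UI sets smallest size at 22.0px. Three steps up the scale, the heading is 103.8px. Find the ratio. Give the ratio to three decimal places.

1.677

r³ = 103.8 / 22.0, so r = (103.8/22.0)^(1/3).
r = 4.7182^(1/3) ≈ 1.6772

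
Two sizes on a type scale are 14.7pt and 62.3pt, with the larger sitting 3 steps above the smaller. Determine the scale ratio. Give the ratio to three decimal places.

1.618

r³ = 62.3 / 14.7, so r = (62.3/14.7)^(1/3).
r = 4.2381^(1/3) ≈ 1.6183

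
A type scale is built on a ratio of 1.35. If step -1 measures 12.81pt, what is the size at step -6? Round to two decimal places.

2.86pt

12.81 ÷ 1.35⁵ = 12.81 ÷ 4.48403 ≈ 2.857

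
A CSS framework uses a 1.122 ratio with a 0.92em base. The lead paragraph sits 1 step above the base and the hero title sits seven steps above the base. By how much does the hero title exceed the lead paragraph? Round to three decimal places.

1.027em

Step 1: 0.92 × 1.122 = 1.03224em
Step 7: 0.92 × 1.122⁷ = 2.05939em
Difference: 2.05939 − 1.03224 = 1.02715em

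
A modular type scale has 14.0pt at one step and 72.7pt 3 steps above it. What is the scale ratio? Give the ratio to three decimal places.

r³ = 72.7 / 14.0, so r = (72.7/14.0)^(1/3).
r = 5.1929^(1/3) ≈ 1.7317

1.732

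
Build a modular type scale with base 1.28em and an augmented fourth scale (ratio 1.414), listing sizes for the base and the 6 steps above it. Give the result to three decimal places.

1.280em, 1.810em, 2.559em, 3.619em, 5.117em, 7.235em, 10.231em

Step 0: 1.28em
Step 1: 1.28 × 1.414 = 1.810
Step 2: 1.28 × 1.414² = 2.559
Step 3: 1.28 × 1.414³ = 3.619
Step 4: 1.28 × 1.414⁴ = 5.117
Step 5: 1.28 × 1.414⁵ = 7.235
Step 6: 1.28 × 1.414⁶ = 10.231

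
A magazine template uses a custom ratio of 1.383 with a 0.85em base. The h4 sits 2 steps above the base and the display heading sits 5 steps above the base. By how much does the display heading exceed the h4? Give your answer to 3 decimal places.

2.675em

Step 2: 0.85 × 1.383² = 1.62579em
Step 5: 0.85 × 1.383⁵ = 4.30061em
Difference: 4.30061 − 1.62579 = 2.67482em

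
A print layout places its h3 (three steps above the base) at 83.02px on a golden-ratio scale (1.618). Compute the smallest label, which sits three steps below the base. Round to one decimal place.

4.6px

83.02 ÷ 1.618⁶ = 83.02 ÷ 17.94201 ≈ 4.627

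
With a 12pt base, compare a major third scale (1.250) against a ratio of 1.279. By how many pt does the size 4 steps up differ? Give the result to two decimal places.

2.81pt

Major third: 12.0 × 1.250⁴ = 29.2969pt
At 1.279: 12.0 × 1.279⁴ = 32.1117pt
Difference: 32.1117 − 29.2969 = 2.8148pt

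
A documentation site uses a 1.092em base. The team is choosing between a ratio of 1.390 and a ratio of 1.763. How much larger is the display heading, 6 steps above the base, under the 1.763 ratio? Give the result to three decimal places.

24.914em

At 1.390: 1.092 × 1.390⁶ = 7.87610em
At 1.763: 1.092 × 1.763⁶ = 32.78963em
Difference: 32.78963 − 7.87610 = 24.91353em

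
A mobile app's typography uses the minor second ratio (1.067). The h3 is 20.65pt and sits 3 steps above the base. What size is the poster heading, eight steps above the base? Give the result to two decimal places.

20.65 × 1.067⁵ = 20.65 × 1.38300 ≈ 28.559

28.56pt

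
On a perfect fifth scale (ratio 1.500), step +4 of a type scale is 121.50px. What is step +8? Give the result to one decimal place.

121.50 × 1.500⁴ = 121.50 × 5.06250 ≈ 615.094

615.1px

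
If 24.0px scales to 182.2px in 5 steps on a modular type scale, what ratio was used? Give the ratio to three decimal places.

1.500

r⁵ = 182.2 / 24.0, so r = (182.2/24.0)^(1/5).
r = 7.5917^(1/5) ≈ 1.4999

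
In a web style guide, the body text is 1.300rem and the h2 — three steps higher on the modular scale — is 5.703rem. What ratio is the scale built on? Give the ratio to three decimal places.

The ratio satisfies 1.300 × r³ = 5.703, so r = (5.703 / 1.300)^(1/3).
r = 4.3869^(1/3) ≈ 1.6370

1.637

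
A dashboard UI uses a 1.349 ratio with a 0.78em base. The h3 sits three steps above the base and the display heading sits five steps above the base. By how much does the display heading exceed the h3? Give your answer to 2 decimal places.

Step 3: 0.78 × 1.349³ = 1.9148em
Step 5: 0.78 × 1.349⁵ = 3.4846em
Difference: 3.4846 − 1.9148 = 1.5698em

1.57em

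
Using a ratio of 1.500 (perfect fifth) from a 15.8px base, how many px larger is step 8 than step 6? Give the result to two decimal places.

Step 6: 15.8 × 1.500⁶ = 179.9719px
Step 8: 15.8 × 1.500⁸ = 404.9367px
Difference: 404.9367 − 179.9719 = 224.9648px

224.96px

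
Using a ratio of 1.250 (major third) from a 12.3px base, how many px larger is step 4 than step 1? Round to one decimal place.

14.7px

Step 1: 12.3 × 1.250 = 15.375px
Step 4: 12.3 × 1.250⁴ = 30.029px
Difference: 30.029 − 15.375 = 14.654px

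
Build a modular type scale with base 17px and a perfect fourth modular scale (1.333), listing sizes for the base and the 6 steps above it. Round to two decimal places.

17.00px, 22.66px, 30.21px, 40.27px, 53.67px, 71.55px, 95.37px

Step 0: 17px
Step 1: 17.0 × 1.333 = 22.66
Step 2: 17.0 × 1.333² = 30.21
Step 3: 17.0 × 1.333³ = 40.27
Step 4: 17.0 × 1.333⁴ = 53.67
Step 5: 17.0 × 1.333⁵ = 71.55
Step 6: 17.0 × 1.333⁶ = 95.37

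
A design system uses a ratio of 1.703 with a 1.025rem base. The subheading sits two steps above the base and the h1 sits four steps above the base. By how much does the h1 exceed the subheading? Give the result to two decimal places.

Step 2: 1.025 × 1.703² = 2.9727rem
Step 4: 1.025 × 1.703⁴ = 8.6215rem
Difference: 8.6215 − 2.9727 = 5.6488rem

5.65rem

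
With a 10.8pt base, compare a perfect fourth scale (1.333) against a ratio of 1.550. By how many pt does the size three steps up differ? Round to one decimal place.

Perfect fourth: 10.8 × 1.333³ = 25.581pt
At 1.550: 10.8 × 1.550³ = 40.218pt
Difference: 40.218 − 25.581 = 14.637pt

14.6pt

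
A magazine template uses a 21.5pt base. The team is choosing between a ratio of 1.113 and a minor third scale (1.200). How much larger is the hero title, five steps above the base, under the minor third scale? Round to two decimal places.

At 1.113: 21.5 × 1.113⁵ = 36.7210pt
Minor third: 21.5 × 1.200⁵ = 53.4989pt
Difference: 53.4989 − 36.7210 = 16.7779pt

16.78pt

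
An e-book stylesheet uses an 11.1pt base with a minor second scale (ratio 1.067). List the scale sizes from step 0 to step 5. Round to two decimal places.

Step 0: 11.1pt
Step 1: 11.1 × 1.067 = 11.84
Step 2: 11.1 × 1.067² = 12.64
Step 3: 11.1 × 1.067³ = 13.48
Step 4: 11.1 × 1.067⁴ = 14.39
Step 5: 11.1 × 1.067⁵ = 15.35

11.10pt, 11.84pt, 12.64pt, 13.48pt, 14.39pt, 15.35pt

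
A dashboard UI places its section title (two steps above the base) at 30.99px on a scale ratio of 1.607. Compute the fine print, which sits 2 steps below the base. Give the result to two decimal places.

4.65px

The gap is -2 − (2) = -4 steps, so the factor is 1.607^-4.
30.99 ÷ 1.607⁴ = 30.99 ÷ 6.66904 ≈ 4.647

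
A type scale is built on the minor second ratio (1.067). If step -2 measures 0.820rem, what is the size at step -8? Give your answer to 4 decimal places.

0.820 ÷ 1.067⁶ = 0.820 ÷ 1.47566 ≈ 0.5557

0.5557rem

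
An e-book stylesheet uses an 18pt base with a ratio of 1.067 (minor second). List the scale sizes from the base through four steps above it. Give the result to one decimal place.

18.0pt, 19.2pt, 20.5pt, 21.9pt, 23.3pt

Step 0: 18pt
Step 1: 18.0 × 1.067 = 19.2
Step 2: 18.0 × 1.067² = 20.5
Step 3: 18.0 × 1.067³ = 21.9
Step 4: 18.0 × 1.067⁴ = 23.3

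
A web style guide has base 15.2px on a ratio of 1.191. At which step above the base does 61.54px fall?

1.191ⁿ = 61.54 / 15.2 = 4.0487
n = ln(4.0487) / ln(1.191) = 1.3984 / 0.1748 ≈ 8.00

8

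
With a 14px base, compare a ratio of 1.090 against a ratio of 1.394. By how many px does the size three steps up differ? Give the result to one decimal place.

19.8px

At 1.090: 14.0 × 1.090³ = 18.130px
At 1.394: 14.0 × 1.394³ = 37.924px
Difference: 37.924 − 18.130 = 19.794px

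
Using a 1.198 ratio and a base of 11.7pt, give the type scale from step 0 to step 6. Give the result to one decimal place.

11.7pt, 14.0pt, 16.8pt, 20.1pt, 24.1pt, 28.9pt, 34.6pt

Step 0: 11.7pt
Step 1: 11.7 × 1.198 = 14.0
Step 2: 11.7 × 1.198² = 16.8
Step 3: 11.7 × 1.198³ = 20.1
Step 4: 11.7 × 1.198⁴ = 24.1
Step 5: 11.7 × 1.198⁵ = 28.9
Step 6: 11.7 × 1.198⁶ = 34.6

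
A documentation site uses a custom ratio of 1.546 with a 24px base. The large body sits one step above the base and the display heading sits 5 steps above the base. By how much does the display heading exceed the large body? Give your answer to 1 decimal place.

174.9px

Step 1: 24.0 × 1.546 = 37.104px
Step 5: 24.0 × 1.546⁵ = 211.962px
Difference: 211.962 − 37.104 = 174.858px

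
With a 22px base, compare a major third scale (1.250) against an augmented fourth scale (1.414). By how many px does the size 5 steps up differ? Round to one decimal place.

Major third: 22.0 × 1.250⁵ = 67.139px
Augmented fourth: 22.0 × 1.414⁵ = 124.357px
Difference: 124.357 − 67.139 = 57.218px

57.2px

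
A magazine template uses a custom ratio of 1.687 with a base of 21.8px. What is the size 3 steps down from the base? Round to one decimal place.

A modular type scale is a geometric sequence: sizeₙ = base × rⁿ.
21.8 ÷ 1.687³ = 21.8 ÷ 4.80115 ≈ 4.54

4.5px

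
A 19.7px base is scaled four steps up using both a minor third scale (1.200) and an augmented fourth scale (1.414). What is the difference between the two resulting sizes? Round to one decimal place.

Minor third: 19.7 × 1.200⁴ = 40.850px
Augmented fourth: 19.7 × 1.414⁴ = 78.752px
Difference: 78.752 − 40.850 = 37.902px

37.9px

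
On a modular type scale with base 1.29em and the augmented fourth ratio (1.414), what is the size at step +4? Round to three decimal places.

5.157em

Every step multiplies by the scale ratio.
1.29 × 1.414⁴ = 1.29 × 3.99758 ≈ 5.157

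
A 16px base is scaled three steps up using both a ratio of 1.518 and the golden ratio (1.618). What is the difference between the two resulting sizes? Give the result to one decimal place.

At 1.518: 16.0 × 1.518³ = 55.967px
Golden ratio: 16.0 × 1.618³ = 67.773px
Difference: 67.773 − 55.967 = 11.806px

11.8px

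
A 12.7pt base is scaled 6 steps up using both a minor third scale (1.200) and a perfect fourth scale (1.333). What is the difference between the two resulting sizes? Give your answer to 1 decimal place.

Minor third: 12.7 × 1.200⁶ = 37.922pt
Perfect fourth: 12.7 × 1.333⁶ = 71.250pt
Difference: 71.250 − 37.922 = 33.328pt

33.3pt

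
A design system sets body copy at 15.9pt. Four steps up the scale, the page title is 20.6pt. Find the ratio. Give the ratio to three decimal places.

1.067

The ratio satisfies 15.9 × r⁴ = 20.6, so r = (20.6 / 15.9)^(1/4).
r = 1.2956^(1/4) ≈ 1.0669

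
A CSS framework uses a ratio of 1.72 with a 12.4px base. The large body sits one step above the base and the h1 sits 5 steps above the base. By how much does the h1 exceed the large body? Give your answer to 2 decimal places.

165.34px

Step 1: 12.4 × 1.72 = 21.3280px
Step 5: 12.4 × 1.72⁵ = 186.6654px
Difference: 186.6654 − 21.3280 = 165.3374px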